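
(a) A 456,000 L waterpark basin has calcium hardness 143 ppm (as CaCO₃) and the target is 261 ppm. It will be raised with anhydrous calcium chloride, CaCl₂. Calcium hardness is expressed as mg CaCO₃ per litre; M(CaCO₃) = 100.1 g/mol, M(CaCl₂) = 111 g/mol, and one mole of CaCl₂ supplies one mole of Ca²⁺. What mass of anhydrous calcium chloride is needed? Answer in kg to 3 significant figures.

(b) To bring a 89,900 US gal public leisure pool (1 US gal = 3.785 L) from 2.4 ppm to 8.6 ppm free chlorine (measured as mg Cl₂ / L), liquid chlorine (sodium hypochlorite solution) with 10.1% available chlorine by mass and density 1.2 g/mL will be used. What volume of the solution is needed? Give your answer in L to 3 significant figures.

(a) Hardness to add: (261 − 143) = 118 mg/L as CaCO₃ × 456,000 L = 53,810 g as CaCO₃.
(a) Moles of Ca²⁺ (1 mol Ca²⁺ ≡ 1 mol CaCO₃): 53,810 / 100.1 g/mol = 537.5 mol.
(a) Mass of CaCl₂: 537.5 × 111 = 59,670 g.

(b) Volume: 89,900 US gal × 3.785 L/gal = 340,272 L.
(b) Chlorine deficit: 8.6 − 2.4 = 6.2 ppm = 6.2 mg/L as Cl₂.
(b) Cl₂ equivalent needed: 6.2 mg/L × 340,272 L = 2,110,000 mg = 2110 g.
(b) Product at 10.1% available chlorine: 2110 / 0.101 = 20,890 g.
(b) Volume at density 1.2 g/mL: 20,890 g ÷ 1.2 g/mL = 17,410 mL.

(a) 59.7 kg; (b) 17.4 L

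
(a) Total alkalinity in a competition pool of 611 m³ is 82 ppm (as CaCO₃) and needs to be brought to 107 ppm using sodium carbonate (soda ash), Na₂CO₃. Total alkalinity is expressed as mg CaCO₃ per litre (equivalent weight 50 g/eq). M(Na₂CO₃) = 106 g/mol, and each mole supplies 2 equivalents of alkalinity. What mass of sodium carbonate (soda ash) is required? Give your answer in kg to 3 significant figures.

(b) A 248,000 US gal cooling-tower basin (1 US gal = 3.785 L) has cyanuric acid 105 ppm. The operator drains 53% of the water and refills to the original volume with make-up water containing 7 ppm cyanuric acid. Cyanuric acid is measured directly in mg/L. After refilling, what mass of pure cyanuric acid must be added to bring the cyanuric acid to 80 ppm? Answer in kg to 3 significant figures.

(a) 16.2 kg; (b) 25.3 kg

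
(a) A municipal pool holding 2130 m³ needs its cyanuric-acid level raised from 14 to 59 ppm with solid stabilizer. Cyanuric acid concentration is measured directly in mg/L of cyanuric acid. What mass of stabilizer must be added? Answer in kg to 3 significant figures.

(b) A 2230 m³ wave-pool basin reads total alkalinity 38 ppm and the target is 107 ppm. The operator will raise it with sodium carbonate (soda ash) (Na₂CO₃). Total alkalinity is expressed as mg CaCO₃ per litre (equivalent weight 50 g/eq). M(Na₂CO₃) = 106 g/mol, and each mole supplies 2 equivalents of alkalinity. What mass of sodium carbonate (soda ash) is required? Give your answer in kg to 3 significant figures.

(a) 95.8 kg; (b) 163 kg

(a) Volume: 2130 m³ = 2,130,000 L.
(a) CYA to add: (59 − 14) = 45 mg/L × 2,130,000 L = 95,850 g cyanuric acid.

(b) Volume: 2230 m³ = 2,230,000 L.
(b) Alkalinity to add: (107 − 38) = 69 mg/L as CaCO₃ × 2,230,000 L = 153,900 g as CaCO₃.
(b) Equivalents: 153,900 g ÷ 50 g/eq = 3077 eq.
(b) Each mole of Na₂CO₃ supplies 2 eq, so 3077 / 2 = 1539 mol.
(b) Mass: 1539 mol × 106 g/mol = 163,100 g.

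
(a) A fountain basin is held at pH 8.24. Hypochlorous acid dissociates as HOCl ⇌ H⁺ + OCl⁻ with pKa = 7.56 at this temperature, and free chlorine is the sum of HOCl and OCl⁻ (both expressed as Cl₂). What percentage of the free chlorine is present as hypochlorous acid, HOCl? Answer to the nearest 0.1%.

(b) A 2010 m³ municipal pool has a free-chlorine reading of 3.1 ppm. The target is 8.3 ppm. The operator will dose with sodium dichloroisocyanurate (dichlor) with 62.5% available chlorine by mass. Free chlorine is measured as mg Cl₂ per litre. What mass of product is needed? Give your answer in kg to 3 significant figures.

(a) [OCl⁻]/[HOCl] = 10^(pH − pKa) = 10^(8.24 − 7.56) = 10^0.68 = 4.786.
(a) Fraction as HOCl = 1 / (1 + 4.786) = 0.1728.

(b) Volume: 2010 m³ = 2,010,000 L.
(b) Chlorine deficit: 8.3 − 3.1 = 5.2 ppm = 5.2 mg/L as Cl₂.
(b) Cl₂ equivalent needed: 5.2 mg/L × 2,010,000 L = 10,450,000 mg = 10,450 g.
(b) Product at 62.5% available chlorine: 10,450 / 0.625 = 16,720 g.

(a) 17.3%; (b) 16.7 kg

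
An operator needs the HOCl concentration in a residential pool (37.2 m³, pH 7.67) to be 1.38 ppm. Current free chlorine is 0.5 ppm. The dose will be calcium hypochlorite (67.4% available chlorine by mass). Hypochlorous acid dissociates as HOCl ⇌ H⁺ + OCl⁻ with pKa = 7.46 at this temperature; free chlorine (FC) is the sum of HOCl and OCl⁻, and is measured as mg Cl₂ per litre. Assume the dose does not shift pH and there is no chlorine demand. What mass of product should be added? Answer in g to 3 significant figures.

172 g

Volume: 37.2 m³ = 37,200 L.
[OCl⁻]/[HOCl] = 10^(pH − pKa) = 10^(7.67 − 7.46) = 1.622; fraction as HOCl = 1/(1 + 1.622) = 0.3814.
Free chlorine required for 1.38 ppm HOCl: 1.38 / 0.3814 = 3.618 ppm.
FC to add: 3.618 − 0.5 = 3.118 mg/L as Cl₂.
Cl₂ equivalent: 3.118 mg/L × 37,200 L = 116 g.
Product at 67.4% available Cl: 116 / 0.674 = 172.1 g.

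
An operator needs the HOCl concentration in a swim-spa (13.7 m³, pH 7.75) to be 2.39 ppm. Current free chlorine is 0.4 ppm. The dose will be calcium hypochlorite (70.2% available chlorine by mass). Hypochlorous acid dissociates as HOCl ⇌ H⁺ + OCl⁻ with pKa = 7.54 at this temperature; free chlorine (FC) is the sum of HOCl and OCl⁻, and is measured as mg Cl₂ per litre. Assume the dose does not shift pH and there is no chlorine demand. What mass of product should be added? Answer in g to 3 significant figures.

Volume: 13.7 m³ = 13,700 L.
[OCl⁻]/[HOCl] = 10^(pH − pKa) = 10^(7.75 − 7.54) = 1.622; fraction as HOCl = 1/(1 + 1.622) = 0.3814.
Free chlorine required for 2.39 ppm HOCl: 2.39 / 0.3814 = 6.266 ppm.
FC to add: 6.266 − 0.4 = 5.866 mg/L as Cl₂.
Cl₂ equivalent: 5.866 mg/L × 13,700 L = 80.37 g.
Product at 70.2% available Cl: 80.37 / 0.702 = 114.5 g.

114 g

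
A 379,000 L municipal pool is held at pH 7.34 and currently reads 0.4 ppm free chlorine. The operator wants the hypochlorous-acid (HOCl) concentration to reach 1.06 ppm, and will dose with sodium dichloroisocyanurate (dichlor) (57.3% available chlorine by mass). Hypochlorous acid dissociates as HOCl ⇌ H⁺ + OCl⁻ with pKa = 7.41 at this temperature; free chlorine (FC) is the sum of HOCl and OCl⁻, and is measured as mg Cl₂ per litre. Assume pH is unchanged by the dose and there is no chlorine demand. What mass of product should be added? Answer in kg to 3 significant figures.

[OCl⁻]/[HOCl] = 10^(pH − pKa) = 10^(7.34 − 7.41) = 0.8511; fraction as HOCl = 1/(1 + 0.8511) = 0.5402.
Free chlorine required for 1.06 ppm HOCl: 1.06 / 0.5402 = 1.962 ppm.
FC to add: 1.962 − 0.4 = 1.562 mg/L as Cl₂.
Cl₂ equivalent: 1.562 mg/L × 379,000 L = 592.1 g.
Product at 57.3% available Cl: 592.1 / 0.573 = 1033 g.

1.03 kg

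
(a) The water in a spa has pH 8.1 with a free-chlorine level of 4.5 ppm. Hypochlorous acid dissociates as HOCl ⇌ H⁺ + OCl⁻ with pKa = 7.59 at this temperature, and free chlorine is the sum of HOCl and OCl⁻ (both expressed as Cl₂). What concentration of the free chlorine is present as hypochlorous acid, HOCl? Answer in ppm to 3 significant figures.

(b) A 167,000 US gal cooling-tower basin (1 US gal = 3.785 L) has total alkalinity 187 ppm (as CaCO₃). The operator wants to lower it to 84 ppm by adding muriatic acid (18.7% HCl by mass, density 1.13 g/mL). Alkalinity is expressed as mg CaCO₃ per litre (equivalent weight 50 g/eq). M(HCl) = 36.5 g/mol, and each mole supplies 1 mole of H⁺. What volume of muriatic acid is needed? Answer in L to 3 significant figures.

(a) 1.06 ppm; (b) 225 L

(a) [OCl⁻]/[HOCl] = 10^(pH − pKa) = 10^(8.1 − 7.59) = 10^0.51 = 3.236.
(a) Fraction as HOCl = 1 / (1 + 3.236) = 0.2361.
(a) HOCl = 0.2361 × 4.5 ppm = 1.062 ppm.

(b) Volume: 167,000 US gal × 3.785 L/gal = 632,095 L.
(b) Alkalinity to neutralize: (187 − 84) = 103 mg/L as CaCO₃ × 632,095 L = 65,110 g as CaCO₃.
(b) Equivalents of H⁺ required: 65,110 ÷ 50 g/eq = 1302 eq = 1302 mol HCl.
(b) Mass of HCl: 1302 × 36.5 = 47,530 g.
(b) Mass of 18.7% solution: 47,530 / 0.187 = 254,200 g.
(b) Volume: 254,200 g ÷ 1.13 g/mL = 224,900 mL.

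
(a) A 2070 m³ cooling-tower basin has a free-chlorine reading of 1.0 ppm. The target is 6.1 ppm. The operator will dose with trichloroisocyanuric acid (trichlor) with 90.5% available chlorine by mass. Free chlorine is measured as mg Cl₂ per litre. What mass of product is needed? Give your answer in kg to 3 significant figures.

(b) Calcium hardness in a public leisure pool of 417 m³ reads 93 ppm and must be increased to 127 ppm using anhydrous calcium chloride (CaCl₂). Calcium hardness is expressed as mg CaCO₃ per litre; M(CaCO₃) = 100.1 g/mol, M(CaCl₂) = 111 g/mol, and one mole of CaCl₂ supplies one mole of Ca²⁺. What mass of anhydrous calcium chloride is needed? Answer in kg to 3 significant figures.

(a) 11.7 kg; (b) 15.7 kg

(a) Volume: 2070 m³ = 2,070,000 L.
(a) Chlorine deficit: 6.1 − 1.0 = 5.1 ppm = 5.1 mg/L as Cl₂.
(a) Cl₂ equivalent needed: 5.1 mg/L × 2,070,000 L = 10,560,000 mg = 10,560 g.
(a) Product at 90.5% available chlorine: 10,560 / 0.905 = 11,670 g.

(b) Volume: 417 m³ = 417,000 L.
(b) Hardness to add: (127 − 93) = 34 mg/L as CaCO₃ × 417,000 L = 14,180 g as CaCO₃.
(b) Moles of Ca²⁺ (1 mol Ca²⁺ ≡ 1 mol CaCO₃): 14,180 / 100.1 g/mol = 141.6 mol.
(b) Mass of CaCl₂: 141.6 × 111 = 15,720 g.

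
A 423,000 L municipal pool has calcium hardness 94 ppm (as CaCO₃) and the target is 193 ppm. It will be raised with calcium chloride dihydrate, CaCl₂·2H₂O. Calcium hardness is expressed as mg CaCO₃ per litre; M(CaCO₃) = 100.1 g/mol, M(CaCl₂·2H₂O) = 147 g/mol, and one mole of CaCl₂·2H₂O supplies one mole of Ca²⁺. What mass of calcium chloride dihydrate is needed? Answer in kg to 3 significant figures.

Hardness to add: (193 − 94) = 99 mg/L as CaCO₃ × 423,000 L = 41,880 g as CaCO₃.
Moles of Ca²⁺ (1 mol Ca²⁺ ≡ 1 mol CaCO₃): 41,880 / 100.1 g/mol = 418.4 mol.
Mass of CaCl₂·2H₂O: 418.4 × 147 = 61,500 g.

61.5 kg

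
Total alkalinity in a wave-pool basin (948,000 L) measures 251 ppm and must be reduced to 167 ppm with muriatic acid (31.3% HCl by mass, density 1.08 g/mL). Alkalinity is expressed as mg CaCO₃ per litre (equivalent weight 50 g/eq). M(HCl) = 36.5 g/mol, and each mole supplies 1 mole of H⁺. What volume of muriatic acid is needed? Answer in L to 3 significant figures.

Alkalinity to neutralize: (251 − 167) = 84 mg/L as CaCO₃ × 948,000 L = 79,630 g as CaCO₃.
Equivalents of H⁺ required: 79,630 ÷ 50 g/eq = 1593 eq = 1593 mol HCl.
Mass of HCl: 1593 × 36.5 = 58,130 g.
Mass of 31.3% solution: 58,130 / 0.313 = 185,700 g.
Volume: 185,700 g ÷ 1.08 g/mL = 172,000 mL.

172 L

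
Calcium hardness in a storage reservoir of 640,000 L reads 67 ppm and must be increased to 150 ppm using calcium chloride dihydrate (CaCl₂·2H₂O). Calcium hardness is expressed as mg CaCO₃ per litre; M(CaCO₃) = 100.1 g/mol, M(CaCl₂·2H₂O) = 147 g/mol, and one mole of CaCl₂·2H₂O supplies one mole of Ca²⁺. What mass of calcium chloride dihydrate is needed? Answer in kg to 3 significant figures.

78.0 kg

Hardness to add: (150 − 67) = 83 mg/L as CaCO₃ × 640,000 L = 53,120 g as CaCO₃.
Moles of Ca²⁺ (1 mol Ca²⁺ ≡ 1 mol CaCO₃): 53,120 / 100.1 g/mol = 530.7 mol.
Mass of CaCl₂·2H₂O: 530.7 × 147 = 78,010 g.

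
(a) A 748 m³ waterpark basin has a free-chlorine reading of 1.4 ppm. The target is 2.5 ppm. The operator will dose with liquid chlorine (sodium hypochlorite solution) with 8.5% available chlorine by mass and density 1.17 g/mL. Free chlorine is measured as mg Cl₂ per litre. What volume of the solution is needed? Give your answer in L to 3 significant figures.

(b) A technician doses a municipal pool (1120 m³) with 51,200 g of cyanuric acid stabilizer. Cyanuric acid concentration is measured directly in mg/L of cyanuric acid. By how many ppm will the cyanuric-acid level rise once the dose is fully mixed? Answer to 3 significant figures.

(a) 8.27 L; (b) 45.7 ppm

(a) Volume: 748 m³ = 748,000 L.
(a) Chlorine deficit: 2.5 − 1.4 = 1.1 ppm = 1.1 mg/L as Cl₂.
(a) Cl₂ equivalent needed: 1.1 mg/L × 748,000 L = 822,800 mg = 822.8 g.
(a) Product at 8.5% available chlorine: 822.8 / 0.085 = 9680 g.
(a) Volume at density 1.17 g/mL: 9680 g ÷ 1.17 g/mL = 8274 mL.

(b) Volume: 1120 m³ = 1,120,000 L.
(b) Rise: 51,200 g / 1,120,000 L × 1000 = 45.71 mg/L.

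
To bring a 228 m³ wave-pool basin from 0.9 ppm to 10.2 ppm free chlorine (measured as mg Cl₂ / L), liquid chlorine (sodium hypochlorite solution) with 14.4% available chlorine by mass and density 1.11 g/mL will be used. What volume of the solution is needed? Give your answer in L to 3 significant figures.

13.3 L

Volume: 228 m³ = 228,000 L.
Chlorine deficit: 10.2 − 0.9 = 9.3 ppm = 9.3 mg/L as Cl₂.
Cl₂ equivalent needed: 9.3 mg/L × 228,000 L = 2,120,000 mg = 2120 g.
Product at 14.4% available chlorine: 2120 / 0.144 = 14,730 g.
Volume at density 1.11 g/mL: 14,730 g ÷ 1.11 g/mL = 13,270 mL.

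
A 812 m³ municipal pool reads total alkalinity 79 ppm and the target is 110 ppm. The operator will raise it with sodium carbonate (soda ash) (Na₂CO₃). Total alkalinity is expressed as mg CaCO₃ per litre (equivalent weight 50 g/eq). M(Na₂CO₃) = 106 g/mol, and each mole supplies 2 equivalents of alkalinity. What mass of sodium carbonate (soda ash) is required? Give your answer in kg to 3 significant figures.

Volume: 812 m³ = 812,000 L.
Alkalinity to add: (110 − 79) = 31 mg/L as CaCO₃ × 812,000 L = 25,170 g as CaCO₃.
Equivalents: 25,170 g ÷ 50 g/eq = 503.4 eq.
Each mole of Na₂CO₃ supplies 2 eq, so 503.4 / 2 = 251.7 mol.
Mass: 251.7 mol × 106 g/mol = 26,680 g.

26.7 kg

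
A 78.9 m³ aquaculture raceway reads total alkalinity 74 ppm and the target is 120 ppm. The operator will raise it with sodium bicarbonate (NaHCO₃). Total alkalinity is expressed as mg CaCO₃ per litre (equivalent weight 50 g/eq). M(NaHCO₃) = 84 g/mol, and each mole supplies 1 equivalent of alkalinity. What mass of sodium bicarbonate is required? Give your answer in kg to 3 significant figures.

6.10 kg

Volume: 78.9 m³ = 78,900 L.
Alkalinity to add: (120 − 74) = 46 mg/L as CaCO₃ × 78,900 L = 3629 g as CaCO₃.
Equivalents: 3629 g ÷ 50 g/eq = 72.59 eq.
NaHCO₃ supplies 1 eq per mole → 72.59 mol.
Mass: 72.59 mol × 84 g/mol = 6097 g.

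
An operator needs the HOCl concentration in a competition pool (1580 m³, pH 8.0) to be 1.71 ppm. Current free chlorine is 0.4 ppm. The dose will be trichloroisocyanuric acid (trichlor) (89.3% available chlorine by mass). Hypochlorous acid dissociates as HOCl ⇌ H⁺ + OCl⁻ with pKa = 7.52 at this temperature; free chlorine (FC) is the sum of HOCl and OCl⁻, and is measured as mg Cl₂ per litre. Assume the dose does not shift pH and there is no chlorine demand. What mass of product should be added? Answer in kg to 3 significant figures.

Volume: 1580 m³ = 1,580,000 L.
[OCl⁻]/[HOCl] = 10^(pH − pKa) = 10^(8.0 − 7.52) = 3.02; fraction as HOCl = 1/(1 + 3.02) = 0.2488.
Free chlorine required for 1.71 ppm HOCl: 1.71 / 0.2488 = 6.874 ppm.
FC to add: 6.874 − 0.4 = 6.474 mg/L as Cl₂.
Cl₂ equivalent: 6.474 mg/L × 1,580,000 L = 10,230 g.
Product at 89.3% available Cl: 10,230 / 0.893 = 11,450 g.

11.5 kg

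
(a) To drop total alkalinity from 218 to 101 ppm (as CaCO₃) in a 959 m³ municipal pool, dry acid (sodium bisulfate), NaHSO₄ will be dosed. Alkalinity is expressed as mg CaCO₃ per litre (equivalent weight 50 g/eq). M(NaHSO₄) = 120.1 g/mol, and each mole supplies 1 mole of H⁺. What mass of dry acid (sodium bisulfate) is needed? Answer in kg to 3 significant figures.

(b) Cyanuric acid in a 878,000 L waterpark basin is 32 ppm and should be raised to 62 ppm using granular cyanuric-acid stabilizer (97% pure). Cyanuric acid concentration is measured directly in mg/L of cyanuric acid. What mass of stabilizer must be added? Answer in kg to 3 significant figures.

(a) 270 kg; (b) 27.2 kg

(a) Volume: 959 m³ = 959,000 L.
(a) Alkalinity to neutralize: (218 − 101) = 117 mg/L as CaCO₃ × 959,000 L = 112,200 g as CaCO₃.
(a) Equivalents of H⁺ required: 112,200 ÷ 50 g/eq = 2244 eq = 2244 mol NaHSO₄.
(a) Mass of NaHSO₄: 2244 × 120.1 = 269,500 g.

(b) CYA to add: (62 − 32) = 30 mg/L × 878,000 L = 26,340 g cyanuric acid.
(b) At 97% purity: 26,340 / 0.97 = 27,150 g product.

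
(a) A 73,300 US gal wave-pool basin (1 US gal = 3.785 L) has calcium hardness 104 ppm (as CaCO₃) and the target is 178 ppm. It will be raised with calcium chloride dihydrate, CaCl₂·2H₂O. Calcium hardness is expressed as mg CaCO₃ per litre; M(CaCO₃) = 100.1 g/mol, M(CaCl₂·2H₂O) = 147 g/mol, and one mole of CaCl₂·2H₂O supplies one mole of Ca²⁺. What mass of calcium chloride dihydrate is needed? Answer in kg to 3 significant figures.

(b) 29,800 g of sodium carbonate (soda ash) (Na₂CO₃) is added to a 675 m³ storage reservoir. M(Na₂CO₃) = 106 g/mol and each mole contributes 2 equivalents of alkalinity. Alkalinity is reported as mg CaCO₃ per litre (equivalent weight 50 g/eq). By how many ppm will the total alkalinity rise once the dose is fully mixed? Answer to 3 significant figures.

(a) 30.1 kg; (b) 41.6 ppm

(a) Volume: 73,300 US gal × 3.785 L/gal = 277,440 L.
(a) Hardness to add: (178 − 104) = 74 mg/L as CaCO₃ × 277,440 L = 20,530 g as CaCO₃.
(a) Moles of Ca²⁺ (1 mol Ca²⁺ ≡ 1 mol CaCO₃): 20,530 / 100.1 g/mol = 205.1 mol.
(a) Mass of CaCl₂·2H₂O: 205.1 × 147 = 30,150 g.

(b) Volume: 675 m³ = 675,000 L.
(b) Moles of Na₂CO₃: 29,800 g ÷ 106 g/mol = 281.1 mol → 562.3 eq of alkalinity.
(b) As CaCO₃: 562.3 eq × 50 g/eq = 28,110 g.
(b) Rise: 28,110 g / 675,000 L × 1000 = 41.65 mg/L.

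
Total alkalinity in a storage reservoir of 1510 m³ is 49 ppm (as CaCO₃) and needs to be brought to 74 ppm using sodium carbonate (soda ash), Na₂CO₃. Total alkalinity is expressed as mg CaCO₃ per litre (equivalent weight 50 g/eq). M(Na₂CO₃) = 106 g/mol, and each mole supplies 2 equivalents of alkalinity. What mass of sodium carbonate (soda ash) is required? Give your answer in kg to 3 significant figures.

Volume: 1510 m³ = 1,510,000 L.
Alkalinity to add: (74 − 49) = 25 mg/L as CaCO₃ × 1,510,000 L = 37,750 g as CaCO₃.
Equivalents: 37,750 g ÷ 50 g/eq = 755 eq.
Each mole of Na₂CO₃ supplies 2 eq, so 755 / 2 = 377.5 mol.
Mass: 377.5 mol × 106 g/mol = 40,020 g.

40.0 kg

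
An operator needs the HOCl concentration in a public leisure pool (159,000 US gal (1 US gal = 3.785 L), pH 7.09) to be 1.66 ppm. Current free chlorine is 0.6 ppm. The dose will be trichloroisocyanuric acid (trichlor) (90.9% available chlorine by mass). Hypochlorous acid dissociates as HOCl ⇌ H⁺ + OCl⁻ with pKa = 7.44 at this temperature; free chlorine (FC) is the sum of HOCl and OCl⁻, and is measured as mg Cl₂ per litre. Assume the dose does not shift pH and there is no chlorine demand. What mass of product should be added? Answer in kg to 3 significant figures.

1.19 kg

Volume: 159,000 US gal × 3.785 L/gal = 601,815 L.
[OCl⁻]/[HOCl] = 10^(pH − pKa) = 10^(7.09 − 7.44) = 0.4467; fraction as HOCl = 1/(1 + 0.4467) = 0.6912.
Free chlorine required for 1.66 ppm HOCl: 1.66 / 0.6912 = 2.401 ppm.
FC to add: 2.401 − 0.6 = 1.801 mg/L as Cl₂.
Cl₂ equivalent: 1.801 mg/L × 601,815 L = 1084 g.
Product at 90.9% available Cl: 1084 / 0.909 = 1193 g.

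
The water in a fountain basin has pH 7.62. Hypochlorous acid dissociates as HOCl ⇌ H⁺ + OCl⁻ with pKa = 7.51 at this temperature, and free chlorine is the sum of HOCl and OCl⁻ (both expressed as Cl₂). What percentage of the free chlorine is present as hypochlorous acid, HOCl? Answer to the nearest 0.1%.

[OCl⁻]/[HOCl] = 10^(pH − pKa) = 10^(7.62 − 7.51) = 10^0.11 = 1.288.
Fraction as HOCl = 1 / (1 + 1.288) = 0.437.

43.7%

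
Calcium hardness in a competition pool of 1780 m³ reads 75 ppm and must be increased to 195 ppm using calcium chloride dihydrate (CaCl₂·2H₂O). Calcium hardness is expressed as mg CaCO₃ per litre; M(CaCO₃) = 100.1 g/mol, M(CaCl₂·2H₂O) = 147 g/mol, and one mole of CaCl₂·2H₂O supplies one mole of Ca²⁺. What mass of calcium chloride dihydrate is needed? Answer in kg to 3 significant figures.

Volume: 1780 m³ = 1,780,000 L.
Hardness to add: (195 − 75) = 120 mg/L as CaCO₃ × 1,780,000 L = 213,600 g as CaCO₃.
Moles of Ca²⁺ (1 mol Ca²⁺ ≡ 1 mol CaCO₃): 213,600 / 100.1 g/mol = 2134 mol.
Mass of CaCl₂·2H₂O: 2134 × 147 = 313,700 g.

314 kg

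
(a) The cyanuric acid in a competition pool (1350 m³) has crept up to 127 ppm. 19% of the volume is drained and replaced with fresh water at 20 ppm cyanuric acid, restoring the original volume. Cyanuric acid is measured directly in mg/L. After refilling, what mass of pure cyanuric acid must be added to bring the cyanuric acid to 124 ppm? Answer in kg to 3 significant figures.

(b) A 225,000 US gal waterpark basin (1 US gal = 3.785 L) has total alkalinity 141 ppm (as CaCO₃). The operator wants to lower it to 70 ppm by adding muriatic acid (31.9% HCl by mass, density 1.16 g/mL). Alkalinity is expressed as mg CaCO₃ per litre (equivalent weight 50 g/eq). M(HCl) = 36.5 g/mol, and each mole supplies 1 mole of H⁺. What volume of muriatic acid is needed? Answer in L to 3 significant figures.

(a) Volume: 1350 m³ = 1,350,000 L.
(a) After draining 19% and refilling: 127 × 0.81 + 20 × 0.19 = 106.67 ppm.
(a) Deficit to target: 124 − 106.67 = 17.33 mg/L.
(a) Mass: 17.33 mg/L × 1,350,000 L = 23,400 g cyanuric acid.

(b) Volume: 225,000 US gal × 3.785 L/gal = 851,625 L.
(b) Alkalinity to neutralize: (141 − 70) = 71 mg/L as CaCO₃ × 851,625 L = 60,470 g as CaCO₃.
(b) Equivalents of H⁺ required: 60,470 ÷ 50 g/eq = 1209 eq = 1209 mol HCl.
(b) Mass of HCl: 1209 × 36.5 = 44,140 g.
(b) Mass of 31.9% solution: 44,140 / 0.319 = 138,400 g.
(b) Volume: 138,400 g ÷ 1.16 g/mL = 119,300 mL.

(a) 23.4 kg; (b) 119 L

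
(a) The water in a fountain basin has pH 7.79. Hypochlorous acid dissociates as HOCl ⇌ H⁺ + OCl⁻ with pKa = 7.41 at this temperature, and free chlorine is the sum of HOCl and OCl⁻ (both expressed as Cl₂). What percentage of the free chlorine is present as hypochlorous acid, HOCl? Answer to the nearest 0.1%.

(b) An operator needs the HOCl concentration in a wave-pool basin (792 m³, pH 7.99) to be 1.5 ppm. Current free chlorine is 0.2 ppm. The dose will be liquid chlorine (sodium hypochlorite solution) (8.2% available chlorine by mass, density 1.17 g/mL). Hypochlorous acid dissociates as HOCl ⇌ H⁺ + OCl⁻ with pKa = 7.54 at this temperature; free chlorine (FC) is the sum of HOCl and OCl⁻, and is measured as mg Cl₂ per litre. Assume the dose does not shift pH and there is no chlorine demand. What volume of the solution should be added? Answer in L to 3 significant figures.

(a) 29.4%; (b) 45.6 L

(a) [OCl⁻]/[HOCl] = 10^(pH − pKa) = 10^(7.79 − 7.41) = 10^0.38 = 2.399.
(a) Fraction as HOCl = 1 / (1 + 2.399) = 0.2942.

(b) Volume: 792 m³ = 792,000 L.
(b) [OCl⁻]/[HOCl] = 10^(pH − pKa) = 10^(7.99 − 7.54) = 2.818; fraction as HOCl = 1/(1 + 2.818) = 0.2619.
(b) Free chlorine required for 1.5 ppm HOCl: 1.5 / 0.2619 = 5.728 ppm.
(b) FC to add: 5.728 − 0.2 = 5.528 mg/L as Cl₂.
(b) Cl₂ equivalent: 5.528 mg/L × 792,000 L = 4378 g.
(b) Product at 8.2% available Cl: 4378 / 0.082 = 53,390 g.
(b) Volume: 53,390 g ÷ 1.17 g/mL = 45,630 mL.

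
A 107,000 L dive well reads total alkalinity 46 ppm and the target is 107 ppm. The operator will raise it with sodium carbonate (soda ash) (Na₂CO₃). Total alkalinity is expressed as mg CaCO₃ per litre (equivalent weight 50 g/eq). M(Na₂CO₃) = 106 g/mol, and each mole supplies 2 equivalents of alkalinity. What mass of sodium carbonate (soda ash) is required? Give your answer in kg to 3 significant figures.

Alkalinity to add: (107 − 46) = 61 mg/L as CaCO₃ × 107,000 L = 6527 g as CaCO₃.
Equivalents: 6527 g ÷ 50 g/eq = 130.5 eq.
Each mole of Na₂CO₃ supplies 2 eq, so 130.5 / 2 = 65.27 mol.
Mass: 65.27 mol × 106 g/mol = 6919 g.

6.92 kg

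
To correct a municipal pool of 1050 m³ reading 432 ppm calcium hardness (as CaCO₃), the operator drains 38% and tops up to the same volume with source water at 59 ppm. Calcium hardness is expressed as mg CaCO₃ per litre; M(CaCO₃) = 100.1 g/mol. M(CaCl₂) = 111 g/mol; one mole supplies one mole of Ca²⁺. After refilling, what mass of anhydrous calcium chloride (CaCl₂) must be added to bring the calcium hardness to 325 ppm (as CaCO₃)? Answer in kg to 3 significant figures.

Volume: 1050 m³ = 1,050,000 L.
After draining 38% and refilling: 432 × 0.62 + 59 × 0.38 = 290.26 ppm.
Deficit to target: 325 − 290.26 = 34.74 mg/L.
As CaCO₃: 34.74 mg/L × 1,050,000 L = 36,480 g; ÷ 100.1 = 364.4 mol Ca²⁺.
Mass: 364.4 × 111 = 40,450 g.

40.4 kg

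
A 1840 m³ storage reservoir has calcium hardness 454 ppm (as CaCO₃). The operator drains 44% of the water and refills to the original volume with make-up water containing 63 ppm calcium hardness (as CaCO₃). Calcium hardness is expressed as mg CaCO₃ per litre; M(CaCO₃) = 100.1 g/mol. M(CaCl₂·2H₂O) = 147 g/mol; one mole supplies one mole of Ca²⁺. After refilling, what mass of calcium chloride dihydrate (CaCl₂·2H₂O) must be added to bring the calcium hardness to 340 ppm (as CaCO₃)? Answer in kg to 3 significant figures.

Volume: 1840 m³ = 1,840,000 L.
After draining 44% and refilling: 454 × 0.56 + 63 × 0.44 = 281.96 ppm.
Deficit to target: 340 − 281.96 = 58.04 mg/L.
As CaCO₃: 58.04 mg/L × 1,840,000 L = 106,800 g; ÷ 100.1 = 1067 mol Ca²⁺.
Mass: 1067 × 147 = 156,800 g.

157 kg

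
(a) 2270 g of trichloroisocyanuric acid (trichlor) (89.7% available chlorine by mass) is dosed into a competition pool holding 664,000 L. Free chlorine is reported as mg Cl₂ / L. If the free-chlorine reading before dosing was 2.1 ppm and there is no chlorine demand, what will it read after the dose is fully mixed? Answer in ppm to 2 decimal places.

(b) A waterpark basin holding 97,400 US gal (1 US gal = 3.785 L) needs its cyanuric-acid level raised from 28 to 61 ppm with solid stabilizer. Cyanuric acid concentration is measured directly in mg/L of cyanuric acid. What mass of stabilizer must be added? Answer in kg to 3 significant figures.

(a) 5.17 ppm; (b) 12.2 kg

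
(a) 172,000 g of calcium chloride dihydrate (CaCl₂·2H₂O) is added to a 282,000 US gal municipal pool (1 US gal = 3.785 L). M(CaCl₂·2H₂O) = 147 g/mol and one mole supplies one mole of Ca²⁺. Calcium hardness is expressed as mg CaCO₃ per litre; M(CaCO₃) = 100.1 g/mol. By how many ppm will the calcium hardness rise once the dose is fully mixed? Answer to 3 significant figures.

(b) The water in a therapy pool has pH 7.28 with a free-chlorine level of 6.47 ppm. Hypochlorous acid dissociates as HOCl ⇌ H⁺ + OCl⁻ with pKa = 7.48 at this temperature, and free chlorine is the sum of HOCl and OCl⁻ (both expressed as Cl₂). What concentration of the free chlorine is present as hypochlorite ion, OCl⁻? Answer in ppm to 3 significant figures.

(a) Volume: 282,000 US gal × 3.785 L/gal = 1,067,370 L.
(a) Moles of Ca²⁺: 172,000 g ÷ 147 g/mol = 1170 mol.
(a) As CaCO₃: 1170 mol × 100.1 g/mol = 117,100 g.
(a) Rise: 117,100 g / 1,067,370 L × 1000 = 109.7 mg/L.

(b) [OCl⁻]/[HOCl] = 10^(pH − pKa) = 10^(7.28 − 7.48) = 10^-0.20 = 0.631.
(b) Fraction as HOCl = 1 / (1 + 0.631) = 0.6131.
(b) OCl⁻ = (1 − 0.6131) × 6.47 ppm = 2.503 ppm.

(a) 110 ppm; (b) 2.50 ppm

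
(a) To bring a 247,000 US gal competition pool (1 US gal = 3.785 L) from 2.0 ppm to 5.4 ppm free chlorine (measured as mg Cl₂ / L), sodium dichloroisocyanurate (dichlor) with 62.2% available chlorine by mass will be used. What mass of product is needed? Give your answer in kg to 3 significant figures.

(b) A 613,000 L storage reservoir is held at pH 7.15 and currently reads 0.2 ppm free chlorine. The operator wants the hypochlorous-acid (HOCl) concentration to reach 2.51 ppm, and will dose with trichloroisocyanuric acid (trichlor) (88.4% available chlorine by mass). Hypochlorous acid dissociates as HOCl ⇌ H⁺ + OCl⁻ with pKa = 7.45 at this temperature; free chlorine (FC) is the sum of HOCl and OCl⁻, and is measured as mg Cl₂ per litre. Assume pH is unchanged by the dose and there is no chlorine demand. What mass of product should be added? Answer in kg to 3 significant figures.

(a) 5.11 kg; (b) 2.47 kg

(a) Volume: 247,000 US gal × 3.785 L/gal = 934,895 L.
(a) Chlorine deficit: 5.4 − 2.0 = 3.4 ppm = 3.4 mg/L as Cl₂.
(a) Cl₂ equivalent needed: 3.4 mg/L × 934,895 L = 3,179,000 mg = 3179 g.
(a) Product at 62.2% available chlorine: 3179 / 0.622 = 5110 g.

(b) [OCl⁻]/[HOCl] = 10^(pH − pKa) = 10^(7.15 − 7.45) = 0.5012; fraction as HOCl = 1/(1 + 0.5012) = 0.6661.
(b) Free chlorine required for 2.51 ppm HOCl: 2.51 / 0.6661 = 3.768 ppm.
(b) FC to add: 3.768 − 0.2 = 3.568 mg/L as Cl₂.
(b) Cl₂ equivalent: 3.568 mg/L × 613,000 L = 2187 g.
(b) Product at 88.4% available Cl: 2187 / 0.884 = 2474 g.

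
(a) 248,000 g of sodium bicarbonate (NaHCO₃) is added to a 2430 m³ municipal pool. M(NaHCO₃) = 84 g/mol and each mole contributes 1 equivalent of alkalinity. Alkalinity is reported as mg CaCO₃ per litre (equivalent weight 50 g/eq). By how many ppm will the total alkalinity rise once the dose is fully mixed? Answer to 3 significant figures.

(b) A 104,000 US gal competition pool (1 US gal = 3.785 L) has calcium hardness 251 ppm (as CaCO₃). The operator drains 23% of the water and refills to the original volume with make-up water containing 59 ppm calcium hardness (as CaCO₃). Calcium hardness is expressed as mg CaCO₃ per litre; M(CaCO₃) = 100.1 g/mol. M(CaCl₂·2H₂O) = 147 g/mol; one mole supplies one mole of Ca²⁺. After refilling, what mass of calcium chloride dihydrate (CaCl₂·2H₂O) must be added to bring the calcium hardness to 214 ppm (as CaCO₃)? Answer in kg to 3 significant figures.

(a) 60.7 ppm; (b) 4.14 kg

(a) Volume: 2430 m³ = 2,430,000 L.
(a) Moles of NaHCO₃: 248,000 g ÷ 84 g/mol = 2952 mol → 2952 eq of alkalinity.
(a) As CaCO₃: 2952 eq × 50 g/eq = 147,600 g.
(a) Rise: 147,600 g / 2,430,000 L × 1000 = 60.75 mg/L.

(b) Volume: 104,000 US gal × 3.785 L/gal = 393,640 L.
(b) After draining 23% and refilling: 251 × 0.77 + 59 × 0.23 = 206.84 ppm.
(b) Deficit to target: 214 − 206.84 = 7.16 mg/L.
(b) As CaCO₃: 7.16 mg/L × 393,640 L = 2818 g; ÷ 100.1 = 28.16 mol Ca²⁺.
(b) Mass: 28.16 × 147 = 4139 g.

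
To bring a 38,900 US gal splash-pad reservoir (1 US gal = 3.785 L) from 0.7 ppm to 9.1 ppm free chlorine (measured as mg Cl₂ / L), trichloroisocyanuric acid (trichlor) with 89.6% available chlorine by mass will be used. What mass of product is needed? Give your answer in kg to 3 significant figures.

Volume: 38,900 US gal × 3.785 L/gal = 147,236 L.
Chlorine deficit: 9.1 − 0.7 = 8.4 ppm = 8.4 mg/L as Cl₂.
Cl₂ equivalent needed: 8.4 mg/L × 147,236 L = 1,237,000 mg = 1237 g.
Product at 89.6% available chlorine: 1237 / 0.896 = 1380 g.

1.38 kg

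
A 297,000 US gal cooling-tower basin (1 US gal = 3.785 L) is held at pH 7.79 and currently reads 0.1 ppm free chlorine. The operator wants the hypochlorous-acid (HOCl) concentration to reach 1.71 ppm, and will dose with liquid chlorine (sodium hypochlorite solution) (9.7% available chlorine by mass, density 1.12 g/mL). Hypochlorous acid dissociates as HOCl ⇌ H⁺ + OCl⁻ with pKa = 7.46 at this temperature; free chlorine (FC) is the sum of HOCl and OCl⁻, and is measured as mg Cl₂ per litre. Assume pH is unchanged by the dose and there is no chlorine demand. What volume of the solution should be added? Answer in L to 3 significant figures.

54.5 L

Volume: 297,000 US gal × 3.785 L/gal = 1,124,145 L.
[OCl⁻]/[HOCl] = 10^(pH − pKa) = 10^(7.79 − 7.46) = 2.138; fraction as HOCl = 1/(1 + 2.138) = 0.3187.
Free chlorine required for 1.71 ppm HOCl: 1.71 / 0.3187 = 5.366 ppm.
FC to add: 5.366 − 0.1 = 5.266 mg/L as Cl₂.
Cl₂ equivalent: 5.266 mg/L × 1,124,145 L = 5920 g.
Product at 9.7% available Cl: 5920 / 0.097 = 61,030 g.
Volume: 61,030 g ÷ 1.12 g/mL = 54,490 mL.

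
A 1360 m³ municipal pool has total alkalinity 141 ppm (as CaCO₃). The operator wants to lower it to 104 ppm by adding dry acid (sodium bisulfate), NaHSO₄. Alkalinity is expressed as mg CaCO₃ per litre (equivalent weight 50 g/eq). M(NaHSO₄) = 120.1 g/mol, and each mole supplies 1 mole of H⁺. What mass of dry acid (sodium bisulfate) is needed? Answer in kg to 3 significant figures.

121 kg

Volume: 1360 m³ = 1,360,000 L.
Alkalinity to neutralize: (141 − 104) = 37 mg/L as CaCO₃ × 1,360,000 L = 50,320 g as CaCO₃.
Equivalents of H⁺ required: 50,320 ÷ 50 g/eq = 1006 eq = 1006 mol NaHSO₄.
Mass of NaHSO₄: 1006 × 120.1 = 120,900 g.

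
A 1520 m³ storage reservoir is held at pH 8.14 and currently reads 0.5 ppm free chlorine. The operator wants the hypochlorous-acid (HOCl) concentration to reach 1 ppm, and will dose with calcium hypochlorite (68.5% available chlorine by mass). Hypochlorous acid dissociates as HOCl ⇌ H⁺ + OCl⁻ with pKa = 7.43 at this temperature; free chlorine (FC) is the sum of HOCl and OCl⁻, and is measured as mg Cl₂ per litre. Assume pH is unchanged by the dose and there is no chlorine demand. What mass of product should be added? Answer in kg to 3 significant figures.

Volume: 1520 m³ = 1,520,000 L.
[OCl⁻]/[HOCl] = 10^(pH − pKa) = 10^(8.14 − 7.43) = 5.129; fraction as HOCl = 1/(1 + 5.129) = 0.1632.
Free chlorine required for 1 ppm HOCl: 1 / 0.1632 = 6.129 ppm.
FC to add: 6.129 − 0.5 = 5.629 mg/L as Cl₂.
Cl₂ equivalent: 5.629 mg/L × 1,520,000 L = 8555 g.
Product at 68.5% available Cl: 8555 / 0.685 = 12,490 g.

12.5 kg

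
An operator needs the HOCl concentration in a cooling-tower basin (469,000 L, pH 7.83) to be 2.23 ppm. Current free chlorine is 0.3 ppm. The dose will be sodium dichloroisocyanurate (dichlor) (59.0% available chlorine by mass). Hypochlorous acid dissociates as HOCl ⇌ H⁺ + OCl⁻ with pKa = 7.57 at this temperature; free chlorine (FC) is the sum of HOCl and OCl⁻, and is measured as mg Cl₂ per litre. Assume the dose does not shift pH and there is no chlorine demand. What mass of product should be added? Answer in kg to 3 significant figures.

[OCl⁻]/[HOCl] = 10^(pH − pKa) = 10^(7.83 − 7.57) = 1.82; fraction as HOCl = 1/(1 + 1.82) = 0.3546.
Free chlorine required for 2.23 ppm HOCl: 2.23 / 0.3546 = 6.288 ppm.
FC to add: 6.288 − 0.3 = 5.988 mg/L as Cl₂.
Cl₂ equivalent: 5.988 mg/L × 469,000 L = 2808 g.
Product at 59.0% available Cl: 2808 / 0.59 = 4760 g.

4.76 kg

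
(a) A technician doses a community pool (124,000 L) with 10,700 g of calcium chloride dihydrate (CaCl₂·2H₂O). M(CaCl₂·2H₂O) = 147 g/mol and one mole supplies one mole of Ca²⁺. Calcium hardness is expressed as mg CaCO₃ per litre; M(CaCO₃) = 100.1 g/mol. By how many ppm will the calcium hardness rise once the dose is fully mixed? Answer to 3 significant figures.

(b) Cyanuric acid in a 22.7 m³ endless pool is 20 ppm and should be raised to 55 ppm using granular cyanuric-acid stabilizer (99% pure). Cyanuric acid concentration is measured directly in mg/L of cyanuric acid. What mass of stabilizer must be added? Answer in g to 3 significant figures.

(a) Moles of Ca²⁺: 10,700 g ÷ 147 g/mol = 72.79 mol.
(a) As CaCO₃: 72.79 mol × 100.1 g/mol = 7286 g.
(a) Rise: 7286 g / 124,000 L × 1000 = 58.76 mg/L.

(b) Volume: 22.7 m³ = 22,700 L.
(b) CYA to add: (55 − 20) = 35 mg/L × 22,700 L = 794.5 g cyanuric acid.
(b) At 99% purity: 794.5 / 0.99 = 802.5 g product.

(a) 58.8 ppm; (b) 803 g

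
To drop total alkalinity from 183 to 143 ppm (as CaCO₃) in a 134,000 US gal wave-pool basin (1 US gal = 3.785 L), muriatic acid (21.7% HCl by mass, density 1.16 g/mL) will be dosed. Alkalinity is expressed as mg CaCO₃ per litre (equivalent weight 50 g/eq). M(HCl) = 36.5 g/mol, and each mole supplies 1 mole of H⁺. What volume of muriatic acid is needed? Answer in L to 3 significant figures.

58.8 L

Volume: 134,000 US gal × 3.785 L/gal = 507,190 L.
Alkalinity to neutralize: (183 − 143) = 40 mg/L as CaCO₃ × 507,190 L = 20,290 g as CaCO₃.
Equivalents of H⁺ required: 20,290 ÷ 50 g/eq = 405.8 eq = 405.8 mol HCl.
Mass of HCl: 405.8 × 36.5 = 14,810 g.
Mass of 21.7% solution: 14,810 / 0.217 = 68,250 g.
Volume: 68,250 g ÷ 1.16 g/mL = 58,840 mL.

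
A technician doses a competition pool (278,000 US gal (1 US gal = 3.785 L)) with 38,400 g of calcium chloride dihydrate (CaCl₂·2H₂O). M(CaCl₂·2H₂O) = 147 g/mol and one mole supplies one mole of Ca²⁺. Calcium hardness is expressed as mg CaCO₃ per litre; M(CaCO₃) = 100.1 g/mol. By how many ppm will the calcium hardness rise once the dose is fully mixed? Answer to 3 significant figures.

Volume: 278,000 US gal × 3.785 L/gal = 1,052,230 L.
Moles of Ca²⁺: 38,400 g ÷ 147 g/mol = 261.2 mol.
As CaCO₃: 261.2 mol × 100.1 g/mol = 26,150 g.
Rise: 26,150 g / 1,052,230 L × 1000 = 24.85 mg/L.

24.9 ppm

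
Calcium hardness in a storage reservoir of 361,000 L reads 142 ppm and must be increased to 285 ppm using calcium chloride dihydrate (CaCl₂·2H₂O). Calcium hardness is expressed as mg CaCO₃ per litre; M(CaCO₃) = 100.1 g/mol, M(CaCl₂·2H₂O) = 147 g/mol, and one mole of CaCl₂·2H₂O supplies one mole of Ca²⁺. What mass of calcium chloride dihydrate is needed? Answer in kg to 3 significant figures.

75.8 kg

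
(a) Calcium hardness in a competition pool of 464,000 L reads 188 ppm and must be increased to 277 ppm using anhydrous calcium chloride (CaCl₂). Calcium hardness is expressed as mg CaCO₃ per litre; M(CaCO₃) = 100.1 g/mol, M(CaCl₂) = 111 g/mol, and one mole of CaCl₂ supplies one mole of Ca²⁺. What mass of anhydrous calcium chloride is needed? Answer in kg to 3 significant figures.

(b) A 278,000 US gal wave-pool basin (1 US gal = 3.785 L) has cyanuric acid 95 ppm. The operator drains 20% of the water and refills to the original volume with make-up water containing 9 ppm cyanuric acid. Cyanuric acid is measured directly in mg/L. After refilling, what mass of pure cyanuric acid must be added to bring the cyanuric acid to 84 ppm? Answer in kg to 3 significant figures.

(a) Hardness to add: (277 − 188) = 89 mg/L as CaCO₃ × 464,000 L = 41,300 g as CaCO₃.
(a) Moles of Ca²⁺ (1 mol Ca²⁺ ≡ 1 mol CaCO₃): 41,300 / 100.1 g/mol = 412.5 mol.
(a) Mass of CaCl₂: 412.5 × 111 = 45,790 g.

(b) Volume: 278,000 US gal × 3.785 L/gal = 1,052,230 L.
(b) After draining 20% and refilling: 95 × 0.80 + 9 × 0.20 = 77.8 ppm.
(b) Deficit to target: 84 − 77.8 = 6.2 mg/L.
(b) Mass: 6.2 mg/L × 1,052,230 L = 6524 g cyanuric acid.

(a) 45.8 kg; (b) 6.52 kg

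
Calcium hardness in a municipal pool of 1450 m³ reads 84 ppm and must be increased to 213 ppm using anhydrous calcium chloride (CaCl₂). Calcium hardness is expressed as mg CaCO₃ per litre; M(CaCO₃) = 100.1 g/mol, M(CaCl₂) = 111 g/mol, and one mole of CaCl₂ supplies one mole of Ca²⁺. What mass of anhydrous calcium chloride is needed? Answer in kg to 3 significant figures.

207 kg

Volume: 1450 m³ = 1,450,000 L.
Hardness to add: (213 − 84) = 129 mg/L as CaCO₃ × 1,450,000 L = 187,000 g as CaCO₃.
Moles of Ca²⁺ (1 mol Ca²⁺ ≡ 1 mol CaCO₃): 187,000 / 100.1 g/mol = 1869 mol.
Mass of CaCl₂: 1869 × 111 = 207,400 g.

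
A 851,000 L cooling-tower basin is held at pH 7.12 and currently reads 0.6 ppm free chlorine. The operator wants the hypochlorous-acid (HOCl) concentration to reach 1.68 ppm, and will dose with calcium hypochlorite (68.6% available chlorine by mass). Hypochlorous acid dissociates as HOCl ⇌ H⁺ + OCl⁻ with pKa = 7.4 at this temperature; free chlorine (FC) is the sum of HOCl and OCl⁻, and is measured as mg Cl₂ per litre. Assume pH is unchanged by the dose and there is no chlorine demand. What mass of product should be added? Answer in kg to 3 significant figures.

[OCl⁻]/[HOCl] = 10^(pH − pKa) = 10^(7.12 − 7.4) = 0.5248; fraction as HOCl = 1/(1 + 0.5248) = 0.6558.
Free chlorine required for 1.68 ppm HOCl: 1.68 / 0.6558 = 2.562 ppm.
FC to add: 2.562 − 0.6 = 1.962 mg/L as Cl₂.
Cl₂ equivalent: 1.962 mg/L × 851,000 L = 1669 g.
Product at 68.6% available Cl: 1669 / 0.686 = 2434 g.

2.43 kg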